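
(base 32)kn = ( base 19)1FH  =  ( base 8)1227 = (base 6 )3023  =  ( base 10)663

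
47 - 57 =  - 10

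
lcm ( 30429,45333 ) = 2221317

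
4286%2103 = 80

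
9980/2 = 4990 = 4990.00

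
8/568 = 1/71  =  0.01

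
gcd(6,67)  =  1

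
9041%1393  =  683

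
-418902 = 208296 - 627198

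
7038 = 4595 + 2443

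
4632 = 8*579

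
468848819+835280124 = 1304128943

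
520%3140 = 520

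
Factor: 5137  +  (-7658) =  - 2521=-  2521^1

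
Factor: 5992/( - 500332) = - 2/167=- 2^1  *167^( - 1)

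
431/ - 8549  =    -  1 + 8118/8549  =  - 0.05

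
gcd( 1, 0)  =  1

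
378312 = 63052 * 6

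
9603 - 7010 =2593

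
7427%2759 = 1909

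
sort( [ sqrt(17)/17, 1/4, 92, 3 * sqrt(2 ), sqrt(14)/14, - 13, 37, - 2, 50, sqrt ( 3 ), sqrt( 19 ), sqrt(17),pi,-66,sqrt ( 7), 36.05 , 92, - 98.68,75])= [ - 98.68, - 66,-13, - 2, sqrt ( 17 ) /17, 1/4,sqrt (14 ) /14, sqrt( 3 ), sqrt(7 ),pi, sqrt( 17),3*sqrt( 2 ) , sqrt(19),36.05, 37,50, 75 , 92,92]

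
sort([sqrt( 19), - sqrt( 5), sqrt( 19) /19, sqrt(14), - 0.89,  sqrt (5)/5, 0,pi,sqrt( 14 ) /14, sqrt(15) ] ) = [ - sqrt (5),-0.89, 0, sqrt(19) /19,sqrt( 14)/14, sqrt (5 ) /5,pi,sqrt( 14 ),sqrt( 15),sqrt(19 )]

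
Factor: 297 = 3^3*11^1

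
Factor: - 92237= - 92237^1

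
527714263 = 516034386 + 11679877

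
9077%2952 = 221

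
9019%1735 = 344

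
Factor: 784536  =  2^3*3^1*97^1*337^1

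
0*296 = 0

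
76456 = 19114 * 4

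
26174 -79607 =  - 53433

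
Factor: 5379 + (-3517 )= 1862= 2^1*7^2 * 19^1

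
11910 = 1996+9914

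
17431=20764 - 3333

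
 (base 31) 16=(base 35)12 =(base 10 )37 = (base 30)17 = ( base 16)25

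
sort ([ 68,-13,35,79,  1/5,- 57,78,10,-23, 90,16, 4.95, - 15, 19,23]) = [  -  57, - 23, -15, - 13,1/5,4.95,10,16,19,23,35,68 , 78 , 79,90] 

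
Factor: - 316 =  - 2^2 *79^1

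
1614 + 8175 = 9789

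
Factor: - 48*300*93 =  - 2^6*3^3 * 5^2 * 31^1 = - 1339200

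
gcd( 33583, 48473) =1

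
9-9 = 0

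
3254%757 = 226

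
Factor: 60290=2^1*5^1*6029^1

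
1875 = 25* 75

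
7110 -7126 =- 16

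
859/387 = 859/387 = 2.22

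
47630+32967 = 80597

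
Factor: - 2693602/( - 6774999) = 2^1*3^(-1)*7^( - 1)*11^ ( - 1)*139^( - 1)*211^(-1 )*499^1*2699^1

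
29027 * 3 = 87081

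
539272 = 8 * 67409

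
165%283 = 165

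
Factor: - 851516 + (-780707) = - 1632223= - 607^1*2689^1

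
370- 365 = 5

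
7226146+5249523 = 12475669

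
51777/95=545 + 2/95 = 545.02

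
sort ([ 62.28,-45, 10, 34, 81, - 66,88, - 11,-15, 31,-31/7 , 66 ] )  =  [-66, - 45, -15, - 11,  -  31/7, 10, 31, 34,  62.28,66, 81,88]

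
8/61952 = 1/7744 = 0.00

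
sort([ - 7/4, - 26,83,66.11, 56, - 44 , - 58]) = [ - 58, - 44 , - 26,  -  7/4,56,66.11 , 83]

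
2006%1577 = 429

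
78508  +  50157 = 128665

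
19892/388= 4973/97 = 51.27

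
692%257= 178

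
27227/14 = 1944  +  11/14  =  1944.79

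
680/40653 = 680/40653 =0.02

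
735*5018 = 3688230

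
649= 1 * 649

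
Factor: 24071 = 24071^1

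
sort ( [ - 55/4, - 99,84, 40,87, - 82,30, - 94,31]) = [ -99, - 94, - 82, - 55/4,30, 31,40,84,87]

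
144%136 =8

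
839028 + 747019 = 1586047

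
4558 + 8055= 12613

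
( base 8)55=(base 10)45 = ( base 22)21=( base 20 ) 25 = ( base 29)1G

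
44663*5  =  223315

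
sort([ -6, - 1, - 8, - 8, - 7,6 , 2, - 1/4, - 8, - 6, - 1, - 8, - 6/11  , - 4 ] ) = [ - 8, - 8  , - 8,-8, - 7, - 6 , - 6, - 4,-1, - 1, - 6/11,  -  1/4,2,6 ]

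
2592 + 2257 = 4849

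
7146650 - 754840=6391810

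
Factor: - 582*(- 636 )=2^3*3^2* 53^1*97^1= 370152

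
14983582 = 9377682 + 5605900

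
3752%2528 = 1224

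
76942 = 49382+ 27560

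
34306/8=4288+1/4= 4288.25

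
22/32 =11/16= 0.69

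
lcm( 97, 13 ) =1261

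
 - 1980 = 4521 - 6501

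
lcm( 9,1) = 9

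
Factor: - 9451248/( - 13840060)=2^2 * 3^1* 5^( - 1) * 13^( - 1 )*53231^ ( - 1)*196901^1 = 2362812/3460015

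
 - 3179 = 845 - 4024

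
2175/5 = 435 = 435.00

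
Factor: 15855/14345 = 21/19 = 3^1*7^1*19^( - 1) 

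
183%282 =183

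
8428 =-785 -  - 9213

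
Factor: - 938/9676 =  - 469/4838=- 2^( - 1)*7^1 * 41^( - 1 )*59^( - 1)*67^1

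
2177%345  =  107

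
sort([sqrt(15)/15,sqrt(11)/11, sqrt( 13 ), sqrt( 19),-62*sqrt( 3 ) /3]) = [ - 62*sqrt(3 ) /3 , sqrt(15 )/15,sqrt ( 11)/11, sqrt(13), sqrt(19 )]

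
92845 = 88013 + 4832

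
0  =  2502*0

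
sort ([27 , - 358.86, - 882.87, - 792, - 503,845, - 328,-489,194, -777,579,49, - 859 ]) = [ - 882.87 , - 859,-792, - 777, - 503, - 489, - 358.86, - 328,27,49,194 , 579, 845]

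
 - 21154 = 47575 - 68729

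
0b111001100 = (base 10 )460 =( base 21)10j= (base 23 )k0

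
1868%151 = 56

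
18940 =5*3788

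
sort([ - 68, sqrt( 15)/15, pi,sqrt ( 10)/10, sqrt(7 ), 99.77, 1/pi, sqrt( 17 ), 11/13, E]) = [ - 68, sqrt( 15 ) /15,sqrt(10)/10, 1/pi, 11/13, sqrt(7 ),E , pi, sqrt( 17), 99.77]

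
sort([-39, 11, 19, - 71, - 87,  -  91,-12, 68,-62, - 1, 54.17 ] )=[-91,-87, - 71, - 62,  -  39,  -  12 , - 1,11,19,54.17, 68 ] 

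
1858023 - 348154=1509869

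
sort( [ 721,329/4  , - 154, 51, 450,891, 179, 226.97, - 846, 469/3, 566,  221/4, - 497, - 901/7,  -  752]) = [ - 846, - 752, - 497, - 154, -901/7, 51, 221/4, 329/4, 469/3,  179,  226.97,450, 566  ,  721,  891 ] 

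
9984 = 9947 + 37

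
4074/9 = 1358/3 =452.67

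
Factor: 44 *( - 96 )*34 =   -  143616 = - 2^8*3^1*11^1 * 17^1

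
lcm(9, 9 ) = 9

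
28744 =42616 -13872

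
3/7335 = 1/2445= 0.00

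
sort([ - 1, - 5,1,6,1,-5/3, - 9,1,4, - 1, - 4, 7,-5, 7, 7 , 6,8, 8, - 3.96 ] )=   [-9,-5,-5,-4,-3.96,  -  5/3,-1, - 1,  1,  1,1,4, 6,6,7 , 7,7, 8, 8 ]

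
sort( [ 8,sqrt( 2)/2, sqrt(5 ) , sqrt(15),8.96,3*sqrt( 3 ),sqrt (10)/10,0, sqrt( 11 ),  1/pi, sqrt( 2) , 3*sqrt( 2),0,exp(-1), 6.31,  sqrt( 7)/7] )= [ 0 , 0,  sqrt( 10)/10  ,  1/pi,exp(  -  1), sqrt( 7)/7, sqrt(2)/2,sqrt(2 ),sqrt( 5) , sqrt(11), sqrt( 15), 3 * sqrt(2) , 3*sqrt( 3),6.31,8,8.96]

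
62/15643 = 62/15643=0.00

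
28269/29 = 974 + 23/29=974.79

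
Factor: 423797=11^1*59^1*653^1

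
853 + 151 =1004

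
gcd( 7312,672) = 16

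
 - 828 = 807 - 1635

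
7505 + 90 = 7595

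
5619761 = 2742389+2877372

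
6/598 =3/299 =0.01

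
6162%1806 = 744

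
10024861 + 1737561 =11762422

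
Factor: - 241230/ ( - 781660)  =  129/418 = 2^( - 1)*3^1*11^( - 1 ) * 19^ ( - 1) * 43^1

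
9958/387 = 25 + 283/387 =25.73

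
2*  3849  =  7698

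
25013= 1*25013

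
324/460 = 81/115 = 0.70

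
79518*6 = 477108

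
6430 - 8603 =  - 2173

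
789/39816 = 263/13272=0.02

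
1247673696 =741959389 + 505714307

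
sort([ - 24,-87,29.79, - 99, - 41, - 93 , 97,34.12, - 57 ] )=[- 99, - 93, - 87,-57, - 41, - 24, 29.79, 34.12, 97]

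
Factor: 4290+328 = 4618= 2^1*  2309^1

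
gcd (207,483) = 69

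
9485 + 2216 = 11701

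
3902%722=292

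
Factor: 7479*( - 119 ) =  - 3^3*7^1  *  17^1*277^1 = - 890001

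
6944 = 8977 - 2033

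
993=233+760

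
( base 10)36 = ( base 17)22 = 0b100100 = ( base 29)17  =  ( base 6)100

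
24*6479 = 155496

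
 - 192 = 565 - 757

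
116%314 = 116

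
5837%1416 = 173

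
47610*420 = 19996200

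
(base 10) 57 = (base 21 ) 2F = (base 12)49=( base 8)71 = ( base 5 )212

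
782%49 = 47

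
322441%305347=17094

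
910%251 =157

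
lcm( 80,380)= 1520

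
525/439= 1+86/439 =1.20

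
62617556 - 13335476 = 49282080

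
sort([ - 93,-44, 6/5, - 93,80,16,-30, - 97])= [ -97,-93, - 93 , - 44, - 30,6/5,16, 80]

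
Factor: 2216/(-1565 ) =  - 2^3*5^( - 1 )* 277^1*313^(  -  1 )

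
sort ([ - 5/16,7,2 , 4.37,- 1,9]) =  [ - 1, - 5/16,2,4.37, 7,  9 ]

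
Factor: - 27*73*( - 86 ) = 169506 = 2^1*  3^3 *43^1*73^1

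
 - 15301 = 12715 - 28016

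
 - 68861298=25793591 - 94654889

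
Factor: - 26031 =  - 3^1*8677^1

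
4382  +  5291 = 9673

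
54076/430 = 125+163/215 = 125.76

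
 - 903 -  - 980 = 77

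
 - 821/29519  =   - 1 + 28698/29519 = -0.03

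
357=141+216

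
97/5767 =97/5767 = 0.02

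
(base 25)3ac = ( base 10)2137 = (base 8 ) 4131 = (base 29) 2FK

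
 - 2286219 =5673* (  -  403)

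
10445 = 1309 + 9136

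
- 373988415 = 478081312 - 852069727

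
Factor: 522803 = 431^1*1213^1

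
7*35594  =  249158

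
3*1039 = 3117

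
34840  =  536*65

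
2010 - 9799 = -7789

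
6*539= 3234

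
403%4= 3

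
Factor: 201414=2^1*3^1 *33569^1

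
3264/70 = 1632/35=46.63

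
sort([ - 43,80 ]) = [ - 43,80] 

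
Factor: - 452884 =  - 2^2* 19^1*59^1 * 101^1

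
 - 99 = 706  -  805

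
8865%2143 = 293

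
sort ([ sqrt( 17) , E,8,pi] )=[ E, pi, sqrt( 17 ), 8]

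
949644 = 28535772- 27586128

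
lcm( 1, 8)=8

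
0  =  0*35659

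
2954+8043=10997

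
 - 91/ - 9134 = 91/9134 = 0.01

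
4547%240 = 227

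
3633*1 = 3633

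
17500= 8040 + 9460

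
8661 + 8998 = 17659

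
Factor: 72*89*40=2^6*3^2*5^1*89^1 = 256320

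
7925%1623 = 1433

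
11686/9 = 11686/9= 1298.44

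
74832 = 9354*8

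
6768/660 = 10 + 14/55 =10.25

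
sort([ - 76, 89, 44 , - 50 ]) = [-76, - 50,44 , 89]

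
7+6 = 13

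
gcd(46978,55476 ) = 2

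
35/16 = 35/16=2.19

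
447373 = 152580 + 294793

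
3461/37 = 3461/37 =93.54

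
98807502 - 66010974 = 32796528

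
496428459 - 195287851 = 301140608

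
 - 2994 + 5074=2080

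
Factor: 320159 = 7^1*45737^1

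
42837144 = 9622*4452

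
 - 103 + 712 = 609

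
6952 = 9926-2974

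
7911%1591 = 1547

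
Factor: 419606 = 2^1*11^1*19073^1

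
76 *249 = 18924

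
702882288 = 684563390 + 18318898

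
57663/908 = 63 + 459/908 = 63.51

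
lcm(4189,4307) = 305797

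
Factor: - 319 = - 11^1*29^1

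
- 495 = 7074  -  7569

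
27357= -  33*( - 829) 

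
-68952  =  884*( - 78)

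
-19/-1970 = 19/1970=0.01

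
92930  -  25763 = 67167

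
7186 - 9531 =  - 2345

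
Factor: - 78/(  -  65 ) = 2^1 * 3^1*5^( - 1 ) = 6/5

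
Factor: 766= 2^1*383^1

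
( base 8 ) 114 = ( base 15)51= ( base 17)48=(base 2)1001100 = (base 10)76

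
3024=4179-1155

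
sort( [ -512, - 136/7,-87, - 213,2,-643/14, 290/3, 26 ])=[- 512, - 213, - 87, - 643/14, - 136/7,2, 26,  290/3] 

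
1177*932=1096964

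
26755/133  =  201 +22/133 = 201.17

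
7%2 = 1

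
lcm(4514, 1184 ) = 72224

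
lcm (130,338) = 1690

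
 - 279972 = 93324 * ( - 3)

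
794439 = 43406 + 751033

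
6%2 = 0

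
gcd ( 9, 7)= 1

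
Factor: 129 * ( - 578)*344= - 25649328=- 2^4 *3^1*17^2*43^2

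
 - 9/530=-9/530 = - 0.02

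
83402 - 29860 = 53542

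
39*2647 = 103233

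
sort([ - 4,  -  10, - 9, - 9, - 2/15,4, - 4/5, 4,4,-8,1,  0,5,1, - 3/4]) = [ - 10, - 9, - 9, - 8, -4, - 4/5 , - 3/4 , - 2/15,0, 1, 1,4,4, 4,5]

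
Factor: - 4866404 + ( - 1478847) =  - 11^1*397^1*1453^1 = - 6345251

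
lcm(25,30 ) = 150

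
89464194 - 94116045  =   - 4651851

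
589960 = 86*6860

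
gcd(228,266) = 38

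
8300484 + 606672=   8907156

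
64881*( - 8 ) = -519048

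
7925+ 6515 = 14440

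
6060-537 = 5523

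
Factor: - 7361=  - 17^1  *433^1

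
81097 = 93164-12067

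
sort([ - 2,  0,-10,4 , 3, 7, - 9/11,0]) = [ - 10,-2, - 9/11 , 0,0,3,4,7] 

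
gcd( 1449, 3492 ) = 9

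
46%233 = 46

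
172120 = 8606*20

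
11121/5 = 2224+ 1/5= 2224.20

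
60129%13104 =7713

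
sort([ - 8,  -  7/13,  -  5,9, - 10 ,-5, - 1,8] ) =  [-10, - 8, - 5,-5,-1,-7/13, 8 , 9] 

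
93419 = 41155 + 52264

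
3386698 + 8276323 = 11663021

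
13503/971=13+880/971  =  13.91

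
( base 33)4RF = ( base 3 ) 21012220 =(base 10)5262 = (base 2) 1010010001110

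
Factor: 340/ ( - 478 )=-2^1 * 5^1*17^1*239^(-1 )=- 170/239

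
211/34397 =211/34397= 0.01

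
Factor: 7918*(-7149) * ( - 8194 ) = 2^2*3^1*17^1*37^1*107^1*241^1*2383^1=463827777708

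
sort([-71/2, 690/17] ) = [  -  71/2,690/17] 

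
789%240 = 69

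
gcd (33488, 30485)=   91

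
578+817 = 1395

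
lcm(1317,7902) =7902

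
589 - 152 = 437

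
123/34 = 3 + 21/34  =  3.62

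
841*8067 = 6784347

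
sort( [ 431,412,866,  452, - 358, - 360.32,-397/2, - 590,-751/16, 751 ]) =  [ - 590, - 360.32, - 358, - 397/2,  -  751/16,412,431,452, 751, 866]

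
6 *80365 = 482190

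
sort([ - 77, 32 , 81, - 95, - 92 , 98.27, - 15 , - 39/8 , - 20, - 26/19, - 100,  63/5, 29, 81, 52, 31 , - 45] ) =[ - 100, - 95 , - 92, - 77, - 45,-20, - 15,-39/8, - 26/19, 63/5 , 29, 31,  32 , 52,81 , 81,98.27 ] 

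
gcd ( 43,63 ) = 1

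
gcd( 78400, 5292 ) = 196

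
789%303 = 183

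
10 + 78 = 88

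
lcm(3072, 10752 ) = 21504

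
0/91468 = 0 = 0.00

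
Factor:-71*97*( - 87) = 3^1*29^1*71^1 * 97^1 = 599169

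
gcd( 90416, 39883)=1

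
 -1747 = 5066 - 6813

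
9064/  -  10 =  - 907 + 3/5 = - 906.40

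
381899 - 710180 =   -  328281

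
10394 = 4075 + 6319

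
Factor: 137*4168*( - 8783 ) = -2^3  *137^1* 521^1*8783^1 = -5015233528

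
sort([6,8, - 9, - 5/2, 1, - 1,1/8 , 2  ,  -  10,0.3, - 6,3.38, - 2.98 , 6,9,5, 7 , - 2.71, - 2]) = [  -  10, - 9, - 6,-2.98, -2.71,  -  5/2, - 2, - 1,1/8,0.3,1,2, 3.38,5,6,6,7, 8,9 ] 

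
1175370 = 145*8106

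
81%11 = 4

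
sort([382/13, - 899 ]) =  [ - 899, 382/13]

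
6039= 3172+2867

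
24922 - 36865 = - 11943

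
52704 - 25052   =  27652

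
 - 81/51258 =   -  27/17086 = - 0.00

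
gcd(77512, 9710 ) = 2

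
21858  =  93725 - 71867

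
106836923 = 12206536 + 94630387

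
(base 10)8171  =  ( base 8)17753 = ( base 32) 7vb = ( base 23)fa6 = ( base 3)102012122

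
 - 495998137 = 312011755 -808009892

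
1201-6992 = - 5791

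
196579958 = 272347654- 75767696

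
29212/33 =885 +7/33 = 885.21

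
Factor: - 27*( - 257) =6939= 3^3 * 257^1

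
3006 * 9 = 27054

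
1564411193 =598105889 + 966305304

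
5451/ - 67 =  - 5451/67 = - 81.36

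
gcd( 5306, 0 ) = 5306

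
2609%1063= 483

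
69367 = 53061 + 16306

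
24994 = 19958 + 5036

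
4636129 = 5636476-1000347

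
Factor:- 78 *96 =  - 2^6  *  3^2*13^1 = - 7488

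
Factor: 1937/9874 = 2^( - 1 )*13^1*149^1*4937^( - 1)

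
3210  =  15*214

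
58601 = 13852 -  - 44749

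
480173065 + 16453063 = 496626128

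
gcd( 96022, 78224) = 2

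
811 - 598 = 213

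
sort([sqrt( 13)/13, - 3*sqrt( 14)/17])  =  [ - 3*sqrt( 14)/17,sqrt(13 )/13 ] 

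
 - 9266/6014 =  -4633/3007 = - 1.54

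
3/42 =1/14 = 0.07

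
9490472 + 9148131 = 18638603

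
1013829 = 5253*193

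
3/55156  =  3/55156 = 0.00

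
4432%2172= 88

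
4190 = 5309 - 1119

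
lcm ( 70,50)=350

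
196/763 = 28/109  =  0.26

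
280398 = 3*93466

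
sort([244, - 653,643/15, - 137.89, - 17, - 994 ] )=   [ - 994, - 653, - 137.89, - 17, 643/15, 244 ] 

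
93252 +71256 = 164508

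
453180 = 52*8715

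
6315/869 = 7 + 232/869 =7.27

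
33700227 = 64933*519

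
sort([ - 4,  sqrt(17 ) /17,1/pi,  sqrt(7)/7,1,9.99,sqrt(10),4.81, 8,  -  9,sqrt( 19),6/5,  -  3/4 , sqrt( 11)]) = [  -  9,-4, - 3/4,sqrt (17 )/17,1/pi,sqrt(7)/7, 1, 6/5, sqrt (10 ), sqrt( 11),sqrt( 19 ),4.81,8, 9.99 ] 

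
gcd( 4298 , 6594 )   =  14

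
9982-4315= 5667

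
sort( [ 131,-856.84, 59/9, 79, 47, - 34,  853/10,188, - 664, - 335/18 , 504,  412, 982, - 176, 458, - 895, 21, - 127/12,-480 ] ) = [  -  895, - 856.84,- 664,-480, - 176, - 34, - 335/18, - 127/12,59/9,21, 47,  79, 853/10,131, 188, 412, 458, 504, 982 ] 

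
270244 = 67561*4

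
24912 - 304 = 24608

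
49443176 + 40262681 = 89705857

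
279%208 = 71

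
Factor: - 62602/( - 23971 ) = 2^1*113^1*277^1*23971^(-1) 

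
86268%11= 6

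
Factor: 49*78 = 2^1*3^1*7^2*13^1 =3822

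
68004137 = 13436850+54567287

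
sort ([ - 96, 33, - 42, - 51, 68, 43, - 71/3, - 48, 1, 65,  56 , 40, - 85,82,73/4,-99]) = [ - 99, - 96,- 85, - 51, - 48, - 42, -71/3 , 1,73/4, 33, 40, 43,56, 65,68, 82]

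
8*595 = 4760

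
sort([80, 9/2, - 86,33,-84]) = [ - 86, - 84,9/2, 33,80]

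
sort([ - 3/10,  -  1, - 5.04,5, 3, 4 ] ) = [ - 5.04,  -  1,- 3/10,3,4, 5 ]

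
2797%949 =899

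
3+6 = 9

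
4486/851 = 4486/851= 5.27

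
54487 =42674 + 11813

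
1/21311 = 1/21311 = 0.00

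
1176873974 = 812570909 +364303065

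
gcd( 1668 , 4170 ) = 834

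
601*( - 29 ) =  - 17429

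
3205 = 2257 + 948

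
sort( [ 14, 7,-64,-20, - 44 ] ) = [  -  64,-44, - 20, 7, 14 ]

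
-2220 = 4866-7086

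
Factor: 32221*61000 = 2^3*5^3*7^1*61^1*4603^1 = 1965481000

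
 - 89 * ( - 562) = 50018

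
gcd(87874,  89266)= 2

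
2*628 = 1256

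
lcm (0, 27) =0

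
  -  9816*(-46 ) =451536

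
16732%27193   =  16732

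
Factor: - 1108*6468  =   - 2^4*3^1*7^2*11^1*277^1 = -  7166544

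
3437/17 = 3437/17 = 202.18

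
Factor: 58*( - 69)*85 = -2^1* 3^1 * 5^1*17^1*23^1*29^1  =  -340170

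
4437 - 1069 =3368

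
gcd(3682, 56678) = 2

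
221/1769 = 221/1769 =0.12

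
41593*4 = 166372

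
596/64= 9  +  5/16 = 9.31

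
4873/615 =7 + 568/615=7.92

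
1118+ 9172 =10290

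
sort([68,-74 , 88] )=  [-74, 68,  88]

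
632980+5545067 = 6178047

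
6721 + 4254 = 10975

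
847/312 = 2 + 223/312 = 2.71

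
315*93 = 29295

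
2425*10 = 24250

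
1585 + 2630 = 4215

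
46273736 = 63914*724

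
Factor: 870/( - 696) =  - 5/4 = - 2^( - 2)*5^1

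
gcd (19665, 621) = 207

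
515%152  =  59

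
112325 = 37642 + 74683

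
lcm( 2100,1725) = 48300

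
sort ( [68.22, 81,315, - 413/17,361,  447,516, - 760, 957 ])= [ - 760, - 413/17, 68.22,81,315,361 , 447, 516,957] 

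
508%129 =121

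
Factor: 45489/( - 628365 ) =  - 5^( - 1 )*59^1 * 163^( - 1) = - 59/815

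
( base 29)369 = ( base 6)20310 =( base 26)402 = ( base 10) 2706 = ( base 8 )5222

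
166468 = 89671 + 76797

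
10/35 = 2/7 = 0.29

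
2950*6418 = 18933100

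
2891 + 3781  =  6672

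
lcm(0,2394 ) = 0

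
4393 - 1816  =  2577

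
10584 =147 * 72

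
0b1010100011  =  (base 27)p0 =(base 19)1ga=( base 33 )KF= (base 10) 675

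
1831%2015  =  1831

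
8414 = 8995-581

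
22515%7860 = 6795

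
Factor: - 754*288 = - 217152 = - 2^6*3^2*13^1*29^1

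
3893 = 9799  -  5906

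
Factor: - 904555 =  - 5^1*131^1*1381^1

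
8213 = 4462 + 3751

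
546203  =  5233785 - 4687582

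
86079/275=313 + 4/275=313.01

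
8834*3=26502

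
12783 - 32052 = - 19269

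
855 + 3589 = 4444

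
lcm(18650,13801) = 690050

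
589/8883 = 589/8883 = 0.07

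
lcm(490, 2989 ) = 29890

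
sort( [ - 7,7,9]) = [ - 7, 7,9]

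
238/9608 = 119/4804 = 0.02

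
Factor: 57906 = 2^1*3^2*3217^1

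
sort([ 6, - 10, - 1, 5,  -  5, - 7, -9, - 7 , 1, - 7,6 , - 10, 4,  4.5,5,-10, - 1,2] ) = [ - 10,-10,  -  10, - 9, - 7,-7,  -  7, - 5,- 1 , - 1,1,2, 4, 4.5,5,5, 6,6] 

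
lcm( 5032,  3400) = 125800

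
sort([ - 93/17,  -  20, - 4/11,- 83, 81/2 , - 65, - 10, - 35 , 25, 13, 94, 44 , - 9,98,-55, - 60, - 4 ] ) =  [ - 83, - 65, - 60, - 55,  -  35, - 20,- 10, - 9, - 93/17, - 4, - 4/11, 13, 25, 81/2 , 44,94, 98]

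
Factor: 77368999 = 77368999^1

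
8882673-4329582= 4553091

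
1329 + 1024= 2353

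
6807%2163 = 318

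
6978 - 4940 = 2038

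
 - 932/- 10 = 466/5=93.20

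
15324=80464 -65140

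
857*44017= 37722569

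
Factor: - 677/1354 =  - 1/2 = -2^(- 1) 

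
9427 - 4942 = 4485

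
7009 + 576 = 7585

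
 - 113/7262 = -1 + 7149/7262 = - 0.02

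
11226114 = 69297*162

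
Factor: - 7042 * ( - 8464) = 2^5*7^1*23^2 * 503^1 = 59603488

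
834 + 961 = 1795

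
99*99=9801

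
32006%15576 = 854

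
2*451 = 902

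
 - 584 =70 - 654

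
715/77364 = 715/77364= 0.01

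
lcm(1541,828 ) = 55476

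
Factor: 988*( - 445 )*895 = -2^2*5^2*13^1*19^1*89^1 * 179^1 = -393495700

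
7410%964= 662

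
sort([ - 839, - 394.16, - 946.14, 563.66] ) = [  -  946.14, - 839, - 394.16,  563.66]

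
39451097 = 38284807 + 1166290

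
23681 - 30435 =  - 6754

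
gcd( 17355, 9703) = 1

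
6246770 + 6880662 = 13127432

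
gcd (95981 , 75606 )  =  1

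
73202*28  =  2049656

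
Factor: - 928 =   -  2^5*29^1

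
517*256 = 132352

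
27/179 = 27/179 = 0.15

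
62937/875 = 71+116/125 = 71.93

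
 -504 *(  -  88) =44352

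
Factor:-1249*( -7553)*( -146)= - 2^1 * 7^1 * 13^1 *73^1* 83^1 * 1249^1 = - 1377319762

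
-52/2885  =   - 1 + 2833/2885 = - 0.02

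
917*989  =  906913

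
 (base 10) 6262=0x1876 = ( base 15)1CC7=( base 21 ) E44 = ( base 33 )5OP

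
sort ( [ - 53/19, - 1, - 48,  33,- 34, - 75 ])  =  [ - 75, - 48 , - 34, - 53/19, - 1,33]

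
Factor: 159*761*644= 2^2*3^1 * 7^1*23^1*53^1*761^1= 77923356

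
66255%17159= 14778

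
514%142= 88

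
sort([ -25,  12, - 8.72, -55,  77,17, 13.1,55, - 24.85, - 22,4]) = [- 55, - 25,-24.85,-22 ,  -  8.72,4,  12,13.1, 17,55, 77 ]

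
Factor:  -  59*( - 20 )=1180 = 2^2*5^1*59^1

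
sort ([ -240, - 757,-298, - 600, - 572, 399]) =[ - 757, - 600, - 572, - 298, - 240, 399 ]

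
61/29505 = 61/29505 = 0.00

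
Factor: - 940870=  - 2^1*5^1*7^1*13441^1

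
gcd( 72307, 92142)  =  1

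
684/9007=684/9007 = 0.08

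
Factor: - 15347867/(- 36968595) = 3^( - 1 )*5^(  -  1 )*263^ (-1 )*2789^1*5503^1 * 9371^( - 1)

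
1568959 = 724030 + 844929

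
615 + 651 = 1266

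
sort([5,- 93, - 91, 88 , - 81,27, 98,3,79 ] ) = [-93, - 91, - 81,  3 , 5 , 27,79, 88, 98] 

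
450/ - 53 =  - 450/53=-8.49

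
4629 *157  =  726753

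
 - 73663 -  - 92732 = 19069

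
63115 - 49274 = 13841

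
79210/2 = 39605  =  39605.00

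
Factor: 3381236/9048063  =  2^2*3^( - 1) * 17^( - 1)* 31^(- 1)*59^( - 1 ) * 97^( - 1 )*845309^1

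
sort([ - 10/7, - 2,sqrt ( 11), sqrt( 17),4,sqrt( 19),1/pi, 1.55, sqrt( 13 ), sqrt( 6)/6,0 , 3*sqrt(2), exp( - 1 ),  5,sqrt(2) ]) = [ - 2,-10/7,  0, 1/pi,exp( -1),  sqrt (6)/6,sqrt( 2),1.55,sqrt( 11 ),sqrt( 13 ),4,sqrt(17), 3*sqrt( 2),sqrt( 19 ),5 ]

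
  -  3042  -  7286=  - 10328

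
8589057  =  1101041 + 7488016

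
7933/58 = 136 + 45/58=136.78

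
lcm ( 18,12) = 36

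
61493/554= 110 + 553/554= 111.00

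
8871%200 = 71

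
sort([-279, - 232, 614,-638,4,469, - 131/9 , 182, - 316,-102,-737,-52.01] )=[-737, - 638, - 316, - 279,-232, - 102 , - 52.01,-131/9,4,182,469,614 ] 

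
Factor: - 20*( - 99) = 1980 = 2^2*3^2*5^1*11^1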